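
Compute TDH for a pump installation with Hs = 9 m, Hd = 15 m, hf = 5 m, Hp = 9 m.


TDH = Hs + Hd + hf + Hp = 9 + 15 + 5 + 9 = 38

38 m


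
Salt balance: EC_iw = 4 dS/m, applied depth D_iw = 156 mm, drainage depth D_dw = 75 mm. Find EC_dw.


EC_dw = EC_iw * D_iw / D_dw
EC_dw = 4 * 156 / 75
EC_dw = 624 / 75

8.3200 dS/m


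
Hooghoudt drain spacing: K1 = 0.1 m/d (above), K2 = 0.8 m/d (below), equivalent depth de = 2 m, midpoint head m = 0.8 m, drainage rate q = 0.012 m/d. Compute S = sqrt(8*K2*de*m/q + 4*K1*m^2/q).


S^2 = 8*K2*de*m/q + 4*K1*m^2/q
S^2 = 8*0.8*2*0.8/0.012 + 4*0.1*0.8^2/0.012
S = sqrt(874.6667)

29.5748 m


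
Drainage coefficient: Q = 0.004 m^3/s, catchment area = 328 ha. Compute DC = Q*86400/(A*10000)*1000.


DC = Q * 86400 / (A * 10000) * 1000
DC = 0.004 * 86400 / (328 * 10000) * 1000
DC = 345600.0000 / 3280000

0.1054 mm/day


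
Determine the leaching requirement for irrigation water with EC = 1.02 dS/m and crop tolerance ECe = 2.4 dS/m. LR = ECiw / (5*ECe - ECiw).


LR = ECiw / (5*ECe - ECiw)
LR = 1.02 / (5*2.4 - 1.02)
LR = 1.02 / 10.9800

0.0929


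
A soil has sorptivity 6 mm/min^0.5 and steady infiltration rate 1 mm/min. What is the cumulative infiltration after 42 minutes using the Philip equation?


F = S*sqrt(t) + A*t
F = 6*sqrt(42) + 1*42
F = 6*6.480741 + 42

80.8844 mm


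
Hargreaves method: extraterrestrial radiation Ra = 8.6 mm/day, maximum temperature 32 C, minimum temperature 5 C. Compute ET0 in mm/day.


Tmean = (Tmax + Tmin)/2 = (32 + 5)/2 = 18.5
ET0 = 0.0023 * 8.6 * (18.5 + 17.8) * sqrt(32 - 5)
ET0 = 0.0023 * 8.6 * 36.3 * 5.196152

3.7309 mm/day


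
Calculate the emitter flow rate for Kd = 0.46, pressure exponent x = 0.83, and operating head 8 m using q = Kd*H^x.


q = Kd * H^x = 0.46 * 8^0.83 = 0.46 * 5.617780

2.5842 L/h


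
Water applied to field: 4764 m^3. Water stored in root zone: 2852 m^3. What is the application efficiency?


Ea = V_root / V_field * 100 = 2852 / 4764 * 100 = 59.8657%

59.8657 %


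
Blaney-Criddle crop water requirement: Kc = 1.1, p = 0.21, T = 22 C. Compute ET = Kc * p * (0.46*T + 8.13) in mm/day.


ET = Kc * p * (0.46*T + 8.13)
ET = 1.1 * 0.21 * (0.46*22 + 8.13)
ET = 1.1 * 0.21 * 18.2500

4.2157 mm/day


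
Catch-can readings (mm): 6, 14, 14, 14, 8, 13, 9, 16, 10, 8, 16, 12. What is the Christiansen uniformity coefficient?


mean = 11.666667 mm
MAD = 2.888889 mm
CU = (1 - 2.888889/11.666667)*100

75.2381 %


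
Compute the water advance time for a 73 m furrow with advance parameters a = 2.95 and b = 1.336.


t = (L/a)^(1/b)
t = (73/2.95)^(1/1.336)
t = 24.745763^(1/1.336)

11.0418 min


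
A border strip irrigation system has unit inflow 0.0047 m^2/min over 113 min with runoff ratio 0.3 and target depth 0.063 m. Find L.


L = q*t/((1+r)*Z)
L = 0.0047*113/((1+0.3)*0.063)
L = 0.5311/0.0819

6.4847 m


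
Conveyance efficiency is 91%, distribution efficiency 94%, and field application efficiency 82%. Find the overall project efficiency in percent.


Ec = 0.91, Eb = 0.94, Ea = 0.82
E = 0.91 * 0.94 * 0.82 * 100 = 70.1428%

70.1428 %


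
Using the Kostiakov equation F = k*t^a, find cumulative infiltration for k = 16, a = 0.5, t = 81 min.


F = k * t^a = 16 * 81^0.5
F = 16 * 9.000000

144.0000 mm


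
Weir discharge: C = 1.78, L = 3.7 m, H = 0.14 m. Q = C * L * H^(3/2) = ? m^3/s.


Q = C * L * H^(3/2) = 1.78 * 3.7 * 0.14^1.5 = 1.78 * 3.7 * 0.052383

0.3450 m^3/s


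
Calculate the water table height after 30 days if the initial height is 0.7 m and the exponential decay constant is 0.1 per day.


m = m0 * exp(-k*t)
m = 0.7 * exp(-0.1 * 30)
m = 0.7 * exp(-3.0000)

0.0349 m


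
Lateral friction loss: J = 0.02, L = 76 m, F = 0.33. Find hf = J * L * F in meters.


hf = J * L * F = 0.02 * 76 * 0.33 = 0.5016 m

0.5016 m


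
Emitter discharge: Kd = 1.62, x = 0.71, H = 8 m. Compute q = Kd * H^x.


q = Kd * H^x = 1.62 * 8^0.71 = 1.62 * 4.377175

7.0910 L/h


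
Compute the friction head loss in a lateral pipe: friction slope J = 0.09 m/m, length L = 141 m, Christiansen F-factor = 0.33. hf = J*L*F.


hf = J * L * F = 0.09 * 141 * 0.33 = 4.1877 m

4.1877 m


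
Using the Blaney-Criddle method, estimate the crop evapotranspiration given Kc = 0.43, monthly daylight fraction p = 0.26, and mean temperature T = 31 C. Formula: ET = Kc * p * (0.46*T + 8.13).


ET = Kc * p * (0.46*T + 8.13)
ET = 0.43 * 0.26 * (0.46*31 + 8.13)
ET = 0.43 * 0.26 * 22.3900

2.5032 mm/day


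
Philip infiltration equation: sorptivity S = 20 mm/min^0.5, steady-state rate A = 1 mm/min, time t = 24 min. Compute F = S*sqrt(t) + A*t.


F = S*sqrt(t) + A*t
F = 20*sqrt(24) + 1*24
F = 20*4.898979 + 24

121.9796 mm


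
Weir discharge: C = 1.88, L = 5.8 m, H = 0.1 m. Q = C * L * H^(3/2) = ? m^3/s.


Q = C * L * H^(3/2) = 1.88 * 5.8 * 0.1^1.5 = 1.88 * 5.8 * 0.031623

0.3448 m^3/s


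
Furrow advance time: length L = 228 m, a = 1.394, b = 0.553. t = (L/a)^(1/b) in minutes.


t = (L/a)^(1/b)
t = (228/1.394)^(1/0.553)
t = 163.558106^(1/0.553)

10069.8648 min


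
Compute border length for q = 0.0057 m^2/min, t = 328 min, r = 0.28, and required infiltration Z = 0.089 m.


L = q*t/((1+r)*Z)
L = 0.0057*328/((1+0.28)*0.089)
L = 1.8696/0.11392

16.4115 m


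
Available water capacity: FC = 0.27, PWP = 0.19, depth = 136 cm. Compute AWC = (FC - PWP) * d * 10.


AWC = (FC - PWP) * d * 10
AWC = (0.27 - 0.19) * 136 * 10
AWC = 0.0800 * 136 * 10

108.8000 mm


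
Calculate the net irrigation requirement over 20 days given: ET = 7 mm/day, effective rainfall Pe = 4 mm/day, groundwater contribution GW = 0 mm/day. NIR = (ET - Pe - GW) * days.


Daily deficit = ET - Pe - GW = 7 - 4 - 0 = 3 mm/day
NIR = 3 * 20 = 60 mm

60.0000 mm


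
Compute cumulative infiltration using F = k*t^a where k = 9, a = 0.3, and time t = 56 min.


F = k * t^a = 9 * 56^0.3
F = 9 * 3.345464

30.1092 mm


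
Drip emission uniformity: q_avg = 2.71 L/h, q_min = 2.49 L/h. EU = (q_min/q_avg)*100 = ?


EU = (q_min/q_avg)*100 = (2.49/2.71)*100 = 91.8819%

91.8819 %


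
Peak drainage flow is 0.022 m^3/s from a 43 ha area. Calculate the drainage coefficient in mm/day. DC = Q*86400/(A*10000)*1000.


DC = Q * 86400 / (A * 10000) * 1000
DC = 0.022 * 86400 / (43 * 10000) * 1000
DC = 1900800.0000 / 430000

4.4205 mm/day


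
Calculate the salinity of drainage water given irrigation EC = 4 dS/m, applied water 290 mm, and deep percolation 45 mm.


EC_dw = EC_iw * D_iw / D_dw
EC_dw = 4 * 290 / 45
EC_dw = 1160 / 45

25.7778 dS/m


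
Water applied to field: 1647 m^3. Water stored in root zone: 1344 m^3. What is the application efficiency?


Ea = V_root / V_field * 100 = 1344 / 1647 * 100 = 81.6029%

81.6029 %


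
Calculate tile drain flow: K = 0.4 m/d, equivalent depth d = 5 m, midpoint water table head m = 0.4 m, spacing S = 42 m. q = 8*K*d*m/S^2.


q = 8*K*d*m/S^2
q = 8*0.4*5*0.4/42^2
q = 6.4000 / 1764

0.0036 m/d


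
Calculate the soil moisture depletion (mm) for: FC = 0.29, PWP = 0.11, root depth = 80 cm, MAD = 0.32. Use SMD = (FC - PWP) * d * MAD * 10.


SMD = (FC - PWP) * d * MAD * 10
SMD = (0.29 - 0.11) * 80 * 0.32 * 10
SMD = 0.1800 * 80 * 0.32 * 10

46.0800 mm


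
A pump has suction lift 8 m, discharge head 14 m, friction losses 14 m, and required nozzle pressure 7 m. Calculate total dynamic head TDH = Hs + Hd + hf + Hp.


TDH = Hs + Hd + hf + Hp = 8 + 14 + 14 + 7 = 43

43 m


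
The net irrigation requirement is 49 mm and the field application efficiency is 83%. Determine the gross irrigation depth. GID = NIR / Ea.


Ea = 83% = 0.83
GID = NIR / Ea = 49 / 0.83 = 59.0361 mm

59.0361 mm


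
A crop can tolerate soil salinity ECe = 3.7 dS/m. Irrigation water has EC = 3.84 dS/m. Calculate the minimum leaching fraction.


LR = ECiw / (5*ECe - ECiw)
LR = 3.84 / (5*3.7 - 3.84)
LR = 3.84 / 14.6600

0.2619


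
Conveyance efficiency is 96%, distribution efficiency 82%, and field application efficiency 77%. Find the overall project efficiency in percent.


Ec = 0.96, Eb = 0.82, Ea = 0.77
E = 0.96 * 0.82 * 0.77 * 100 = 60.6144%

60.6144 %


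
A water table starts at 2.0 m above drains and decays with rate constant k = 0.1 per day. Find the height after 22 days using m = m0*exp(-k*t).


m = m0 * exp(-k*t)
m = 2.0 * exp(-0.1 * 22)
m = 2.0 * exp(-2.2000)

0.2216 m


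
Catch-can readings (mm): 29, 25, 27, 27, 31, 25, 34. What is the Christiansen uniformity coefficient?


mean = 28.285714 mm
MAD = 2.612245 mm
CU = (1 - 2.612245/28.285714)*100

90.7648 %


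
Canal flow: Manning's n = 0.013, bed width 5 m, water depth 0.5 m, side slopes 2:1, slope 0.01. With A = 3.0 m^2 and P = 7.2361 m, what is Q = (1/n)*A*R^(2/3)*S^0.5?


R = A/P = 3.0/7.2361 = 0.414588
Q = (1/0.013) * 3.0 * 0.414588^(2/3) * 0.01^0.5

12.8309 m^3/s


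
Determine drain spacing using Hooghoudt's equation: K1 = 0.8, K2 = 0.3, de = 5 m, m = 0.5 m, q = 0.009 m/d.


S^2 = 8*K2*de*m/q + 4*K1*m^2/q
S^2 = 8*0.3*5*0.5/0.009 + 4*0.8*0.5^2/0.009
S = sqrt(755.5556)

27.4874 m


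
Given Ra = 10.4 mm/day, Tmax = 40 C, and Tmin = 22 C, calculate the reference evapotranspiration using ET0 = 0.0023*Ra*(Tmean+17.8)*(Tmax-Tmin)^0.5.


Tmean = (Tmax + Tmin)/2 = (40 + 22)/2 = 31.0
ET0 = 0.0023 * 10.4 * (31.0 + 17.8) * sqrt(40 - 22)
ET0 = 0.0023 * 10.4 * 48.8 * 4.242641

4.9524 mm/day


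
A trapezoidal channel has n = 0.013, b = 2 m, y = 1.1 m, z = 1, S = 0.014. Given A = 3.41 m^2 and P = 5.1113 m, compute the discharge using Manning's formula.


R = A/P = 3.41/5.1113 = 0.667149
Q = (1/0.013) * 3.41 * 0.667149^(2/3) * 0.014^0.5

23.6968 m^3/s


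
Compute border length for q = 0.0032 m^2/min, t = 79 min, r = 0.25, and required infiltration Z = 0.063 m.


L = q*t/((1+r)*Z)
L = 0.0032*79/((1+0.25)*0.063)
L = 0.2528/0.07875

3.2102 m


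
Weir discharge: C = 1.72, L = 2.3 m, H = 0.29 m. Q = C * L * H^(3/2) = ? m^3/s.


Q = C * L * H^(3/2) = 1.72 * 2.3 * 0.29^1.5 = 1.72 * 2.3 * 0.156170

0.6178 m^3/s


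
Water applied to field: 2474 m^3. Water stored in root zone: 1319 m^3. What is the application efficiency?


Ea = V_root / V_field * 100 = 1319 / 2474 * 100 = 53.3145%

53.3145 %


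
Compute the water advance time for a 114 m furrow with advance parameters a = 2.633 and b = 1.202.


t = (L/a)^(1/b)
t = (114/2.633)^(1/1.202)
t = 43.296620^(1/1.202)

22.9849 min


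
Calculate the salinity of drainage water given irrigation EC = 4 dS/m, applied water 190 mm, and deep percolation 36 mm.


EC_dw = EC_iw * D_iw / D_dw
EC_dw = 4 * 190 / 36
EC_dw = 760 / 36

21.1111 dS/m


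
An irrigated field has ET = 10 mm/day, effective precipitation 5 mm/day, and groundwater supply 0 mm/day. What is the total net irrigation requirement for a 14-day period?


Daily deficit = ET - Pe - GW = 10 - 5 - 0 = 5 mm/day
NIR = 5 * 14 = 70 mm

70.0000 mm


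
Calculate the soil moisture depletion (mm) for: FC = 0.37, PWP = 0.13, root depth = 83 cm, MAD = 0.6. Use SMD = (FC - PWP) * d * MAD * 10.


SMD = (FC - PWP) * d * MAD * 10
SMD = (0.37 - 0.13) * 83 * 0.6 * 10
SMD = 0.2400 * 83 * 0.6 * 10

119.5200 mm


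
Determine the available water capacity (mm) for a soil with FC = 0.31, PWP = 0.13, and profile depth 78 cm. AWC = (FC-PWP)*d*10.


AWC = (FC - PWP) * d * 10
AWC = (0.31 - 0.13) * 78 * 10
AWC = 0.1800 * 78 * 10

140.4000 mm


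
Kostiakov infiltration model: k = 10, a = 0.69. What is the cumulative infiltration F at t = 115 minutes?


F = k * t^a = 10 * 115^0.69
F = 10 * 26.416879

264.1688 mm


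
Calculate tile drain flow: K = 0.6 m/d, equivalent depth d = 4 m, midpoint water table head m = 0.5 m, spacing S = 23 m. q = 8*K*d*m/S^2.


q = 8*K*d*m/S^2
q = 8*0.6*4*0.5/23^2
q = 9.6000 / 529

0.0181 m/d


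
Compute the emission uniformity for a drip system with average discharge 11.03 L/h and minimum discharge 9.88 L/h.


EU = (q_min/q_avg)*100 = (9.88/11.03)*100 = 89.5739%

89.5739 %


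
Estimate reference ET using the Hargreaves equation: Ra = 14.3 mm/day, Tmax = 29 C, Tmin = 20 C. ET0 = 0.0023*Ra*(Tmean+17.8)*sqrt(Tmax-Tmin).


Tmean = (Tmax + Tmin)/2 = (29 + 20)/2 = 24.5
ET0 = 0.0023 * 14.3 * (24.5 + 17.8) * sqrt(29 - 20)
ET0 = 0.0023 * 14.3 * 42.3 * 3.000000

4.1737 mm/day


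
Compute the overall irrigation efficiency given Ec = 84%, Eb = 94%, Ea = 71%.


Ec = 0.84, Eb = 0.94, Ea = 0.71
E = 0.84 * 0.94 * 0.71 * 100 = 56.0616%

56.0616 %


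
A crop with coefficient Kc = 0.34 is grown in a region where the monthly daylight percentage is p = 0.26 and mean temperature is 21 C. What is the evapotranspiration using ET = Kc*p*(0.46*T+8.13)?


ET = Kc * p * (0.46*T + 8.13)
ET = 0.34 * 0.26 * (0.46*21 + 8.13)
ET = 0.34 * 0.26 * 17.7900

1.5726 mm/day


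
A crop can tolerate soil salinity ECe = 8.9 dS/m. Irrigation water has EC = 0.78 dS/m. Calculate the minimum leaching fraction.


LR = ECiw / (5*ECe - ECiw)
LR = 0.78 / (5*8.9 - 0.78)
LR = 0.78 / 43.7200

0.0178


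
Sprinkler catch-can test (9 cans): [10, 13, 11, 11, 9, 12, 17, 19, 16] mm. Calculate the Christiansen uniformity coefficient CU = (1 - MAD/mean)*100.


mean = 13.111111 mm
MAD = 2.814815 mm
CU = (1 - 2.814815/13.111111)*100

78.5311 %


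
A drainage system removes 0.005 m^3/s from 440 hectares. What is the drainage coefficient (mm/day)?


DC = Q * 86400 / (A * 10000) * 1000
DC = 0.005 * 86400 / (440 * 10000) * 1000
DC = 432000.0000 / 4400000

0.0982 mm/day


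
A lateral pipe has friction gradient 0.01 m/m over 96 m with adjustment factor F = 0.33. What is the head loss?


hf = J * L * F = 0.01 * 96 * 0.33 = 0.3168 m

0.3168 m


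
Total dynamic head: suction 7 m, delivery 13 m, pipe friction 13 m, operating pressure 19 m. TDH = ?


TDH = Hs + Hd + hf + Hp = 7 + 13 + 13 + 19 = 52

52 m


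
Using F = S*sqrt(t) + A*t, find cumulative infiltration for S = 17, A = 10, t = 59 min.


F = S*sqrt(t) + A*t
F = 17*sqrt(59) + 10*59
F = 17*7.681146 + 590

720.5795 mm


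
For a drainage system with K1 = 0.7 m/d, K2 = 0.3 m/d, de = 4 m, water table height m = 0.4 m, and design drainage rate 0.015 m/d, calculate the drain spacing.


S^2 = 8*K2*de*m/q + 4*K1*m^2/q
S^2 = 8*0.3*4*0.4/0.015 + 4*0.7*0.4^2/0.015
S = sqrt(285.8667)

16.9076 m


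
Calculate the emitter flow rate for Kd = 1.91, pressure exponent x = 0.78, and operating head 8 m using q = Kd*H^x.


q = Kd * H^x = 1.91 * 8^0.78 = 1.91 * 5.063026

9.6704 L/h


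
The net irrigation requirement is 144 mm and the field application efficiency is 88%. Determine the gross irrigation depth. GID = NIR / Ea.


Ea = 88% = 0.88
GID = NIR / Ea = 144 / 0.88 = 163.6364 mm

163.6364 mm


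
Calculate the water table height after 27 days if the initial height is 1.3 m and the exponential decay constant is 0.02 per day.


m = m0 * exp(-k*t)
m = 1.3 * exp(-0.02 * 27)
m = 1.3 * exp(-0.5400)

0.7576 m


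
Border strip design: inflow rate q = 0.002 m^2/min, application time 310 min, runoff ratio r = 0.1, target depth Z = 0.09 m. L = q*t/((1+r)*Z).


L = q*t/((1+r)*Z)
L = 0.002*310/((1+0.1)*0.09)
L = 0.62/0.099

6.2626 m


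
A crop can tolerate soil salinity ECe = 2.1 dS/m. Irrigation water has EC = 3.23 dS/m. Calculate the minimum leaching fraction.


LR = ECiw / (5*ECe - ECiw)
LR = 3.23 / (5*2.1 - 3.23)
LR = 3.23 / 7.2700

0.4443


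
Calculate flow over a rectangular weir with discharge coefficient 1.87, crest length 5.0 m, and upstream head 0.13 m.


Q = C * L * H^(3/2) = 1.87 * 5.0 * 0.13^1.5 = 1.87 * 5.0 * 0.046872

0.4383 m^3/s


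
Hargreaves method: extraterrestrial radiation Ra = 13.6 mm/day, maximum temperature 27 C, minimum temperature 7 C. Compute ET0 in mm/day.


Tmean = (Tmax + Tmin)/2 = (27 + 7)/2 = 17.0
ET0 = 0.0023 * 13.6 * (17.0 + 17.8) * sqrt(27 - 7)
ET0 = 0.0023 * 13.6 * 34.8 * 4.472136

4.8681 mm/day


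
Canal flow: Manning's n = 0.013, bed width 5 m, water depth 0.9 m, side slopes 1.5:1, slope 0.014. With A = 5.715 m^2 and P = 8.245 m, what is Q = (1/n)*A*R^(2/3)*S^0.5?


R = A/P = 5.715/8.245 = 0.693147
Q = (1/0.013) * 5.715 * 0.693147^(2/3) * 0.014^0.5

40.7399 m^3/s


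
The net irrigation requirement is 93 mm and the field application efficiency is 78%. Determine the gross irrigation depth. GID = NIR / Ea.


Ea = 78% = 0.78
GID = NIR / Ea = 93 / 0.78 = 119.2308 mm

119.2308 mm


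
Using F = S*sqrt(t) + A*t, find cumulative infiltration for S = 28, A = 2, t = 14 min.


F = S*sqrt(t) + A*t
F = 28*sqrt(14) + 2*14
F = 28*3.741657 + 28

132.7664 mm


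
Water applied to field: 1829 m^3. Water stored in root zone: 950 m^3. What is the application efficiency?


Ea = V_root / V_field * 100 = 950 / 1829 * 100 = 51.9410%

51.9410 %


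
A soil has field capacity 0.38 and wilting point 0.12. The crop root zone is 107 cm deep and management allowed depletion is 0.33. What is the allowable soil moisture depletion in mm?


SMD = (FC - PWP) * d * MAD * 10
SMD = (0.38 - 0.12) * 107 * 0.33 * 10
SMD = 0.2600 * 107 * 0.33 * 10

91.8060 mm


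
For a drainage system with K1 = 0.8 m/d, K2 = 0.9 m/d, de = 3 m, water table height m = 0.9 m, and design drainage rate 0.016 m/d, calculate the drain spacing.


S^2 = 8*K2*de*m/q + 4*K1*m^2/q
S^2 = 8*0.9*3*0.9/0.016 + 4*0.8*0.9^2/0.016
S = sqrt(1377.0000)

37.1080 m


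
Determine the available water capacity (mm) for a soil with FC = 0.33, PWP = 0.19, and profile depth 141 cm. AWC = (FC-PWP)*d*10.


AWC = (FC - PWP) * d * 10
AWC = (0.33 - 0.19) * 141 * 10
AWC = 0.1400 * 141 * 10

197.4000 mm


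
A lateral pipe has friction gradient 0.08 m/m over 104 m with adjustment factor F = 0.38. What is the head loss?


hf = J * L * F = 0.08 * 104 * 0.38 = 3.1616 m

3.1616 m


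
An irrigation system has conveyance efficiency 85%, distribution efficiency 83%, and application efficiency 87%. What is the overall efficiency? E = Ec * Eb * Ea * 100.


Ec = 0.85, Eb = 0.83, Ea = 0.87
E = 0.85 * 0.83 * 0.87 * 100 = 61.3785%

61.3785 %


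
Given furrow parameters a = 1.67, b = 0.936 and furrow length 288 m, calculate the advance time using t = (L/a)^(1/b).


t = (L/a)^(1/b)
t = (288/1.67)^(1/0.936)
t = 172.455090^(1/0.936)

245.2512 min


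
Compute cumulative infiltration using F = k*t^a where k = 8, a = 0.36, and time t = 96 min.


F = k * t^a = 8 * 96^0.36
F = 8 * 5.171513

41.3721 mm


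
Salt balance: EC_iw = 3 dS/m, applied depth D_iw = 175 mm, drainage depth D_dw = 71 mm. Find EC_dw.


EC_dw = EC_iw * D_iw / D_dw
EC_dw = 3 * 175 / 71
EC_dw = 525 / 71

7.3944 dS/m


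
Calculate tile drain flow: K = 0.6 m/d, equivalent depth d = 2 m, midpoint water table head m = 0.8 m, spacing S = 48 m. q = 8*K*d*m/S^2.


q = 8*K*d*m/S^2
q = 8*0.6*2*0.8/48^2
q = 7.6800 / 2304

0.0033 m/d


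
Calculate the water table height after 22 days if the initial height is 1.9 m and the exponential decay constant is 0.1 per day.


m = m0 * exp(-k*t)
m = 1.9 * exp(-0.1 * 22)
m = 1.9 * exp(-2.2000)

0.2105 m


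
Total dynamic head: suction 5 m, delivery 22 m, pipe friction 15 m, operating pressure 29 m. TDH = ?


TDH = Hs + Hd + hf + Hp = 5 + 22 + 15 + 29 = 71

71 m


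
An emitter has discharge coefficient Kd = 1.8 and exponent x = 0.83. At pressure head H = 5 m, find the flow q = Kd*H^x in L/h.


q = Kd * H^x = 1.8 * 5^0.83 = 1.8 * 3.803164

6.8457 L/h


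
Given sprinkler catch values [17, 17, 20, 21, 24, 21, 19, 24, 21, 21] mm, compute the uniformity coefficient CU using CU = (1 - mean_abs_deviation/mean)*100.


mean = 20.500000 mm
MAD = 1.800000 mm
CU = (1 - 1.800000/20.500000)*100

91.2195 %


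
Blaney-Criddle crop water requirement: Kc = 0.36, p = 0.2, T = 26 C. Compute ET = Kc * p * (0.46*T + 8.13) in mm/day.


ET = Kc * p * (0.46*T + 8.13)
ET = 0.36 * 0.2 * (0.46*26 + 8.13)
ET = 0.36 * 0.2 * 20.0900

1.4465 mm/day


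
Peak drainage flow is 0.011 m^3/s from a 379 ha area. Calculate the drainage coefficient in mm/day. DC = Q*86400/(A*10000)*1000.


DC = Q * 86400 / (A * 10000) * 1000
DC = 0.011 * 86400 / (379 * 10000) * 1000
DC = 950400.0000 / 3790000

0.2508 mm/day


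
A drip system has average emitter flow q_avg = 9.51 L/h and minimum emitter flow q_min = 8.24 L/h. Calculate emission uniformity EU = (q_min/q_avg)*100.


EU = (q_min/q_avg)*100 = (8.24/9.51)*100 = 86.6456%

86.6456 %


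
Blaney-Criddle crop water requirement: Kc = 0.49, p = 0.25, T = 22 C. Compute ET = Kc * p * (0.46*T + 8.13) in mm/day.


ET = Kc * p * (0.46*T + 8.13)
ET = 0.49 * 0.25 * (0.46*22 + 8.13)
ET = 0.49 * 0.25 * 18.2500

2.2356 mm/day


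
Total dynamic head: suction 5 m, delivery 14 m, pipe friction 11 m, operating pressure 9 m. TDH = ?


TDH = Hs + Hd + hf + Hp = 5 + 14 + 11 + 9 = 39

39 m


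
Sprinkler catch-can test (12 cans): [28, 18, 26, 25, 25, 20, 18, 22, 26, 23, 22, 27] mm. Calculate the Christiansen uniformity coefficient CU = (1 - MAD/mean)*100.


mean = 23.333333 mm
MAD = 2.833333 mm
CU = (1 - 2.833333/23.333333)*100

87.8571 %


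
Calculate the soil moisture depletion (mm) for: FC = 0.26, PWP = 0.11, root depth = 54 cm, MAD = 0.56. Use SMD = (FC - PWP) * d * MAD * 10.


SMD = (FC - PWP) * d * MAD * 10
SMD = (0.26 - 0.11) * 54 * 0.56 * 10
SMD = 0.1500 * 54 * 0.56 * 10

45.3600 mm


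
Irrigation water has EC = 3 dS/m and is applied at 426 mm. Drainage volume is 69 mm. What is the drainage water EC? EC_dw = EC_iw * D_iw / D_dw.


EC_dw = EC_iw * D_iw / D_dw
EC_dw = 3 * 426 / 69
EC_dw = 1278 / 69

18.5217 dS/m


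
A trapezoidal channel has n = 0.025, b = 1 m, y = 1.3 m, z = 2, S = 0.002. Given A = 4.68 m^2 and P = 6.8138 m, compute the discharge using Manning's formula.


R = A/P = 4.68/6.8138 = 0.686841
Q = (1/0.025) * 4.68 * 0.686841^(2/3) * 0.002^0.5

6.5172 m^3/s


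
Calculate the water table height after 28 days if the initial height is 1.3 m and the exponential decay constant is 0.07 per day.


m = m0 * exp(-k*t)
m = 1.3 * exp(-0.07 * 28)
m = 1.3 * exp(-1.9600)

0.1831 m


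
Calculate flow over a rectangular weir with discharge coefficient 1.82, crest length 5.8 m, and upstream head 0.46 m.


Q = C * L * H^(3/2) = 1.82 * 5.8 * 0.46^1.5 = 1.82 * 5.8 * 0.311987

3.2933 m^3/s


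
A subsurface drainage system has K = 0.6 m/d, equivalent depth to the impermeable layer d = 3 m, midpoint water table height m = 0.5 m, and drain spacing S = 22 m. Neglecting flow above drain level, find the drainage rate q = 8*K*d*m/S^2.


q = 8*K*d*m/S^2
q = 8*0.6*3*0.5/22^2
q = 7.2000 / 484

0.0149 m/d


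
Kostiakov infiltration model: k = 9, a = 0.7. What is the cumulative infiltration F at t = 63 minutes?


F = k * t^a = 9 * 63^0.7
F = 9 * 18.177677

163.5991 mm


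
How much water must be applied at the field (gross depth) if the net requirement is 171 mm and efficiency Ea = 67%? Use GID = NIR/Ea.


Ea = 67% = 0.67
GID = NIR / Ea = 171 / 0.67 = 255.2239 mm

255.2239 mm


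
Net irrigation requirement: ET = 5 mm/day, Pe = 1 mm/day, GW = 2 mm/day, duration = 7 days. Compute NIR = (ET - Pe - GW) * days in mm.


Daily deficit = ET - Pe - GW = 5 - 1 - 2 = 2 mm/day
NIR = 2 * 7 = 14 mm

14.0000 mm


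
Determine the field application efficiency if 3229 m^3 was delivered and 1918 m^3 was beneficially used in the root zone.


Ea = V_root / V_field * 100 = 1918 / 3229 * 100 = 59.3992%

59.3992 %


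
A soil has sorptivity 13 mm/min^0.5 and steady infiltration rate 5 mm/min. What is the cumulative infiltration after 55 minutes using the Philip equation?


F = S*sqrt(t) + A*t
F = 13*sqrt(55) + 5*55
F = 13*7.416198 + 275

371.4106 mm


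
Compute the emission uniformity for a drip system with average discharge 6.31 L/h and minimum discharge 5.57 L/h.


EU = (q_min/q_avg)*100 = (5.57/6.31)*100 = 88.2726%

88.2726 %


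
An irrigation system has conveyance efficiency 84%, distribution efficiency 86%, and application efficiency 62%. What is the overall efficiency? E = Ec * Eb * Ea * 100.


Ec = 0.84, Eb = 0.86, Ea = 0.62
E = 0.84 * 0.86 * 0.62 * 100 = 44.7888%

44.7888 %


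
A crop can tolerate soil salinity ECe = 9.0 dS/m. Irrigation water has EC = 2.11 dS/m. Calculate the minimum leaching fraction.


LR = ECiw / (5*ECe - ECiw)
LR = 2.11 / (5*9.0 - 2.11)
LR = 2.11 / 42.8900

0.0492


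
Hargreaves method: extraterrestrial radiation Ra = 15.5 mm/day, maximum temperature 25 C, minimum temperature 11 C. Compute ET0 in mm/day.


Tmean = (Tmax + Tmin)/2 = (25 + 11)/2 = 18.0
ET0 = 0.0023 * 15.5 * (18.0 + 17.8) * sqrt(25 - 11)
ET0 = 0.0023 * 15.5 * 35.8 * 3.741657

4.7754 mm/day


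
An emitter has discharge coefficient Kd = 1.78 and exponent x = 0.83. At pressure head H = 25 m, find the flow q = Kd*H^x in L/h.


q = Kd * H^x = 1.78 * 25^0.83 = 1.78 * 14.464060

25.7460 L/h


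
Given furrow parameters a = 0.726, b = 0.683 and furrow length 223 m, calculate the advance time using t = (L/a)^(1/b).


t = (L/a)^(1/b)
t = (223/0.726)^(1/0.683)
t = 307.162534^(1/0.683)

4383.5664 min


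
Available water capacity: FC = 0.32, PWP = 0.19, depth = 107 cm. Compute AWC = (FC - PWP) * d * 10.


AWC = (FC - PWP) * d * 10
AWC = (0.32 - 0.19) * 107 * 10
AWC = 0.1300 * 107 * 10

139.1000 mm


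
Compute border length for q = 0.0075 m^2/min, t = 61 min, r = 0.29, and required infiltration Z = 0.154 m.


L = q*t/((1+r)*Z)
L = 0.0075*61/((1+0.29)*0.154)
L = 0.4575/0.19866

2.3029 m


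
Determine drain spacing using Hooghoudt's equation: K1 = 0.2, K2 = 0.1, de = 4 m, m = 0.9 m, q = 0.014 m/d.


S^2 = 8*K2*de*m/q + 4*K1*m^2/q
S^2 = 8*0.1*4*0.9/0.014 + 4*0.2*0.9^2/0.014
S = sqrt(252.0000)

15.8745 m


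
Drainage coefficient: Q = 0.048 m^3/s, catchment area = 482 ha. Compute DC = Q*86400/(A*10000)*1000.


DC = Q * 86400 / (A * 10000) * 1000
DC = 0.048 * 86400 / (482 * 10000) * 1000
DC = 4147200.0000 / 4820000

0.8604 mm/day


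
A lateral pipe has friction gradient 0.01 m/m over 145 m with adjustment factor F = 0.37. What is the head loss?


hf = J * L * F = 0.01 * 145 * 0.37 = 0.5365 m

0.5365 m


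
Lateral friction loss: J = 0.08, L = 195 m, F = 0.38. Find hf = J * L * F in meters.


hf = J * L * F = 0.08 * 195 * 0.38 = 5.9280 m

5.9280 m


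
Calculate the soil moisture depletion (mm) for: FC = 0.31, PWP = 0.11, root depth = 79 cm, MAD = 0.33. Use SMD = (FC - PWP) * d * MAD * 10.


SMD = (FC - PWP) * d * MAD * 10
SMD = (0.31 - 0.11) * 79 * 0.33 * 10
SMD = 0.2000 * 79 * 0.33 * 10

52.1400 mm


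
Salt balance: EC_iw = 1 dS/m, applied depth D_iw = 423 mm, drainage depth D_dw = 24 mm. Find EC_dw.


EC_dw = EC_iw * D_iw / D_dw
EC_dw = 1 * 423 / 24
EC_dw = 423 / 24

17.6250 dS/m


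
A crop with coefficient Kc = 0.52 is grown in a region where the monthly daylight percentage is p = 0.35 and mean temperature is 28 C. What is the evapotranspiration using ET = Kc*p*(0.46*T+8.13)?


ET = Kc * p * (0.46*T + 8.13)
ET = 0.52 * 0.35 * (0.46*28 + 8.13)
ET = 0.52 * 0.35 * 21.0100

3.8238 mm/day


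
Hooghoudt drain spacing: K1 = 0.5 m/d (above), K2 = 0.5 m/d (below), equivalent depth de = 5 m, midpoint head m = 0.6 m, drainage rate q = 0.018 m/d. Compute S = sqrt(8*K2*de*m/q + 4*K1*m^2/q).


S^2 = 8*K2*de*m/q + 4*K1*m^2/q
S^2 = 8*0.5*5*0.6/0.018 + 4*0.5*0.6^2/0.018
S = sqrt(706.6667)

26.5832 m


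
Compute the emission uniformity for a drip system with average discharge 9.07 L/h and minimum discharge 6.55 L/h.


EU = (q_min/q_avg)*100 = (6.55/9.07)*100 = 72.2161%

72.2161 %


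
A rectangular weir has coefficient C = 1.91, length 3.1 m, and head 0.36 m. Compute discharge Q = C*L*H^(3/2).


Q = C * L * H^(3/2) = 1.91 * 3.1 * 0.36^1.5 = 1.91 * 3.1 * 0.216000

1.2789 m^3/s


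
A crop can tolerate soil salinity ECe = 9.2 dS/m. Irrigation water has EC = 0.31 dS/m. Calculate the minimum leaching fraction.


LR = ECiw / (5*ECe - ECiw)
LR = 0.31 / (5*9.2 - 0.31)
LR = 0.31 / 45.6900

0.0068


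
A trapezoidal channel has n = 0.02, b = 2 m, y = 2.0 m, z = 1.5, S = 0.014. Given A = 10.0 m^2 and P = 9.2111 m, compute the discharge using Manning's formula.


R = A/P = 10.0/9.2111 = 1.085647
Q = (1/0.02) * 10.0 * 1.085647^(2/3) * 0.014^0.5

62.4923 m^3/s


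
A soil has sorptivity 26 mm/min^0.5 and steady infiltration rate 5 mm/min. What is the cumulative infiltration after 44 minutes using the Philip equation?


F = S*sqrt(t) + A*t
F = 26*sqrt(44) + 5*44
F = 26*6.633250 + 220

392.4645 mm


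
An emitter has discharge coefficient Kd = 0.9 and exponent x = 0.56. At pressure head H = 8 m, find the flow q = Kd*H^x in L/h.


q = Kd * H^x = 0.9 * 8^0.56 = 0.9 * 3.204280

2.8839 L/h


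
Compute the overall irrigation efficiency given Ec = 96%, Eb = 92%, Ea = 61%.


Ec = 0.96, Eb = 0.92, Ea = 0.61
E = 0.96 * 0.92 * 0.61 * 100 = 53.8752%

53.8752 %


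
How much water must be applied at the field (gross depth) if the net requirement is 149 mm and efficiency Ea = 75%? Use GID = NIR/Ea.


Ea = 75% = 0.75
GID = NIR / Ea = 149 / 0.75 = 198.6667 mm

198.6667 mm


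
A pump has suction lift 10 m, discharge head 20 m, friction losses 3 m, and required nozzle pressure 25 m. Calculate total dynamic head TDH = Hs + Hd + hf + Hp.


TDH = Hs + Hd + hf + Hp = 10 + 20 + 3 + 25 = 58

58 m


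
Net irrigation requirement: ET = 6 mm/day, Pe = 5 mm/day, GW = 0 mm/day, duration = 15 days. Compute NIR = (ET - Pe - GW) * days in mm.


Daily deficit = ET - Pe - GW = 6 - 5 - 0 = 1 mm/day
NIR = 1 * 15 = 15 mm

15.0000 mm


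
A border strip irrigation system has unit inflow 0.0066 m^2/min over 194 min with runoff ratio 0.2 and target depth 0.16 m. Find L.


L = q*t/((1+r)*Z)
L = 0.0066*194/((1+0.2)*0.16)
L = 1.2804/0.192

6.6688 m


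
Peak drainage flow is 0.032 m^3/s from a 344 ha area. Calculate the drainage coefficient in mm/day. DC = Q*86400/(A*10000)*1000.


DC = Q * 86400 / (A * 10000) * 1000
DC = 0.032 * 86400 / (344 * 10000) * 1000
DC = 2764800.0000 / 3440000

0.8037 mm/day


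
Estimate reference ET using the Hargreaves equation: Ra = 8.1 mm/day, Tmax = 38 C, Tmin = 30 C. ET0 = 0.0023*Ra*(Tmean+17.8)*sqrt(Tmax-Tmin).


Tmean = (Tmax + Tmin)/2 = (38 + 30)/2 = 34.0
ET0 = 0.0023 * 8.1 * (34.0 + 17.8) * sqrt(38 - 30)
ET0 = 0.0023 * 8.1 * 51.8 * 2.828427

2.7295 mm/day


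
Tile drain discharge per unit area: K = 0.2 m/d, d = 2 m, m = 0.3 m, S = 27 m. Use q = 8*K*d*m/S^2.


q = 8*K*d*m/S^2
q = 8*0.2*2*0.3/27^2
q = 0.9600 / 729

0.0013 m/d


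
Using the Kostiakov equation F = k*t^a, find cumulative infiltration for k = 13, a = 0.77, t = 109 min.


F = k * t^a = 13 * 109^0.77
F = 13 * 37.052576

481.6835 mm


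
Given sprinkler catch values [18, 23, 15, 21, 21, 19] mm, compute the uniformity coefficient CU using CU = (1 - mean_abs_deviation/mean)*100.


mean = 19.500000 mm
MAD = 2.166667 mm
CU = (1 - 2.166667/19.500000)*100

88.8889 %


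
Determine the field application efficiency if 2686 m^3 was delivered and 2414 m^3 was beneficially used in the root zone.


Ea = V_root / V_field * 100 = 2414 / 2686 * 100 = 89.8734%

89.8734 %


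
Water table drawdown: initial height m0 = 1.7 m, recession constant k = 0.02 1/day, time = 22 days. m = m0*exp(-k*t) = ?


m = m0 * exp(-k*t)
m = 1.7 * exp(-0.02 * 22)
m = 1.7 * exp(-0.4400)

1.0949 m


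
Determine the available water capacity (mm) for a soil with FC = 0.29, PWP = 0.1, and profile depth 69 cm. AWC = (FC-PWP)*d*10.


AWC = (FC - PWP) * d * 10
AWC = (0.29 - 0.1) * 69 * 10
AWC = 0.1900 * 69 * 10

131.1000 mm


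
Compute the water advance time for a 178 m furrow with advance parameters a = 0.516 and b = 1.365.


t = (L/a)^(1/b)
t = (178/0.516)^(1/1.365)
t = 344.961240^(1/1.365)

72.3057 min


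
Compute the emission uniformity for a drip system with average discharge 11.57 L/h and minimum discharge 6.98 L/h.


EU = (q_min/q_avg)*100 = (6.98/11.57)*100 = 60.3284%

60.3284 %


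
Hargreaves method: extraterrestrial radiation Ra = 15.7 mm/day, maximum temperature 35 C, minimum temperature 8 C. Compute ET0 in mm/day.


Tmean = (Tmax + Tmin)/2 = (35 + 8)/2 = 21.5
ET0 = 0.0023 * 15.7 * (21.5 + 17.8) * sqrt(35 - 8)
ET0 = 0.0023 * 15.7 * 39.3 * 5.196152

7.3740 mm/day


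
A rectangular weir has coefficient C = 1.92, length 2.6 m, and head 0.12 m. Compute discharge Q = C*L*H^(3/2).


Q = C * L * H^(3/2) = 1.92 * 2.6 * 0.12^1.5 = 1.92 * 2.6 * 0.041569

0.2075 m^3/s


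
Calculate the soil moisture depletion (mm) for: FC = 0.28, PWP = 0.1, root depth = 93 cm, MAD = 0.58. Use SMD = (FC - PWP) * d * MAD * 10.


SMD = (FC - PWP) * d * MAD * 10
SMD = (0.28 - 0.1) * 93 * 0.58 * 10
SMD = 0.1800 * 93 * 0.58 * 10

97.0920 mm


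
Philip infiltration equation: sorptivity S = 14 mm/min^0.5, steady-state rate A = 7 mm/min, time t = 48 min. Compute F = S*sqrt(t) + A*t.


F = S*sqrt(t) + A*t
F = 14*sqrt(48) + 7*48
F = 14*6.928203 + 336

432.9948 mm


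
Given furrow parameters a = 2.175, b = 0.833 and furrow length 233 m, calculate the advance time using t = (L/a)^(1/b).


t = (L/a)^(1/b)
t = (233/2.175)^(1/0.833)
t = 107.126437^(1/0.833)

273.4329 min


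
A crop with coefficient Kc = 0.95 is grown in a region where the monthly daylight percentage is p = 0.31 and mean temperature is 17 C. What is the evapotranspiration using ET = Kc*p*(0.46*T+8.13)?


ET = Kc * p * (0.46*T + 8.13)
ET = 0.95 * 0.31 * (0.46*17 + 8.13)
ET = 0.95 * 0.31 * 15.9500

4.6973 mm/day


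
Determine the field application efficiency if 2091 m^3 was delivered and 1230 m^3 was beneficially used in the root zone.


Ea = V_root / V_field * 100 = 1230 / 2091 * 100 = 58.8235%

58.8235 %


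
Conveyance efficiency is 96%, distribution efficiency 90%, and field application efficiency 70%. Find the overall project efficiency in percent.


Ec = 0.96, Eb = 0.9, Ea = 0.7
E = 0.96 * 0.9 * 0.7 * 100 = 60.4800%

60.4800 %


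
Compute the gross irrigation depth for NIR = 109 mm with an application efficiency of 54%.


Ea = 54% = 0.54
GID = NIR / Ea = 109 / 0.54 = 201.8519 mm

201.8519 mm


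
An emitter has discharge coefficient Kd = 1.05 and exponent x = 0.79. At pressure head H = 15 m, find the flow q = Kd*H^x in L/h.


q = Kd * H^x = 1.05 * 15^0.79 = 1.05 * 8.493997

8.9187 L/h


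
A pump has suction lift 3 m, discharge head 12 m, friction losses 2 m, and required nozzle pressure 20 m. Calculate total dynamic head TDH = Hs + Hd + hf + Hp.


TDH = Hs + Hd + hf + Hp = 3 + 12 + 2 + 20 = 37

37 m


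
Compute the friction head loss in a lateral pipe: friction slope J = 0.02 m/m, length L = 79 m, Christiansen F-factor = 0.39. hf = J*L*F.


hf = J * L * F = 0.02 * 79 * 0.39 = 0.6162 m

0.6162 m


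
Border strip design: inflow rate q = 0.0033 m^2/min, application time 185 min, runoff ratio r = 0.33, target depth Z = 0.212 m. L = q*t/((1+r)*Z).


L = q*t/((1+r)*Z)
L = 0.0033*185/((1+0.33)*0.212)
L = 0.6105/0.28196

2.1652 m


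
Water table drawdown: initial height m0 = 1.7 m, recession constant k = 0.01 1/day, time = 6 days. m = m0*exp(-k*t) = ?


m = m0 * exp(-k*t)
m = 1.7 * exp(-0.01 * 6)
m = 1.7 * exp(-0.0600)

1.6010 m


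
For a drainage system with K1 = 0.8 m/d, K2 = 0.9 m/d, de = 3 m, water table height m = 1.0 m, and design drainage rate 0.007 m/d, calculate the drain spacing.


S^2 = 8*K2*de*m/q + 4*K1*m^2/q
S^2 = 8*0.9*3*1.0/0.007 + 4*0.8*1.0^2/0.007
S = sqrt(3542.8571)

59.5219 m


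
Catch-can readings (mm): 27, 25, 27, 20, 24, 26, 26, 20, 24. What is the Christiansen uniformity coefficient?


mean = 24.333333 mm
MAD = 2.074074 mm
CU = (1 - 2.074074/24.333333)*100

91.4764 %


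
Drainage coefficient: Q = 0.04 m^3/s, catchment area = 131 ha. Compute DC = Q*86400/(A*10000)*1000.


DC = Q * 86400 / (A * 10000) * 1000
DC = 0.04 * 86400 / (131 * 10000) * 1000
DC = 3456000.0000 / 1310000

2.6382 mm/day


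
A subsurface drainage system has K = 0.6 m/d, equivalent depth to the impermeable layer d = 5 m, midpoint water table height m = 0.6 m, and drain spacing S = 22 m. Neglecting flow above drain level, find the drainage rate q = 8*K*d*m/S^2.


q = 8*K*d*m/S^2
q = 8*0.6*5*0.6/22^2
q = 14.4000 / 484

0.0298 m/d


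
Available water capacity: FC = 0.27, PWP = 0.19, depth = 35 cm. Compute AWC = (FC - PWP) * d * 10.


AWC = (FC - PWP) * d * 10
AWC = (0.27 - 0.19) * 35 * 10
AWC = 0.0800 * 35 * 10

28.0000 mm


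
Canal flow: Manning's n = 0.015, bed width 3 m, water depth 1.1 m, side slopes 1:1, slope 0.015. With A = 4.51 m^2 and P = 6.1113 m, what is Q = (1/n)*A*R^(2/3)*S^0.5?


R = A/P = 4.51/6.1113 = 0.737977
Q = (1/0.015) * 4.51 * 0.737977^(2/3) * 0.015^0.5

30.0718 m^3/s


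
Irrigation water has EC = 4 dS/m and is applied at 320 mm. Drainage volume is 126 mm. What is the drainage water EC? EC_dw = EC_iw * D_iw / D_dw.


EC_dw = EC_iw * D_iw / D_dw
EC_dw = 4 * 320 / 126
EC_dw = 1280 / 126

10.1587 dS/m


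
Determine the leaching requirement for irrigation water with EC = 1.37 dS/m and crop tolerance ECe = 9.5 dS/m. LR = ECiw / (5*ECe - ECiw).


LR = ECiw / (5*ECe - ECiw)
LR = 1.37 / (5*9.5 - 1.37)
LR = 1.37 / 46.1300

0.0297


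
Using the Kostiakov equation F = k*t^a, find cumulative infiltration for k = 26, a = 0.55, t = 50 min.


F = k * t^a = 26 * 50^0.55
F = 26 * 8.598714

223.5666 mm


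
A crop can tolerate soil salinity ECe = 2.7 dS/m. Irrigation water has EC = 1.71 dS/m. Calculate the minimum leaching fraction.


LR = ECiw / (5*ECe - ECiw)
LR = 1.71 / (5*2.7 - 1.71)
LR = 1.71 / 11.7900

0.1450


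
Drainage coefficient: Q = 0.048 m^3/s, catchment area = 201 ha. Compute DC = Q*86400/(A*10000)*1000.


DC = Q * 86400 / (A * 10000) * 1000
DC = 0.048 * 86400 / (201 * 10000) * 1000
DC = 4147200.0000 / 2010000

2.0633 mm/day


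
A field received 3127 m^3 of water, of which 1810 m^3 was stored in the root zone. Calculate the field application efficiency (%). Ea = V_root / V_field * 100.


Ea = V_root / V_field * 100 = 1810 / 3127 * 100 = 57.8830%

57.8830 %


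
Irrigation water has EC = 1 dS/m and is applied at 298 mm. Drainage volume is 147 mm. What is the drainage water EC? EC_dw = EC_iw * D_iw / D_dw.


EC_dw = EC_iw * D_iw / D_dw
EC_dw = 1 * 298 / 147
EC_dw = 298 / 147

2.0272 dS/m


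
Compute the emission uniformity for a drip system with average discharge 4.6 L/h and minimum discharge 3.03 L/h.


EU = (q_min/q_avg)*100 = (3.03/4.6)*100 = 65.8696%

65.8696 %


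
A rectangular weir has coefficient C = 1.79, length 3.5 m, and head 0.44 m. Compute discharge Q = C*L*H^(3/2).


Q = C * L * H^(3/2) = 1.79 * 3.5 * 0.44^1.5 = 1.79 * 3.5 * 0.291863

1.8285 m^3/s


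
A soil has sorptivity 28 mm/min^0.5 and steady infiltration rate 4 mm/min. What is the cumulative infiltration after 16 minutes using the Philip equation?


F = S*sqrt(t) + A*t
F = 28*sqrt(16) + 4*16
F = 28*4.000000 + 64

176.0000 mm


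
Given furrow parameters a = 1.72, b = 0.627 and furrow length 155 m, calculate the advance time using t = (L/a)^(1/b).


t = (L/a)^(1/b)
t = (155/1.72)^(1/0.627)
t = 90.116279^(1/0.627)

1311.3195 min


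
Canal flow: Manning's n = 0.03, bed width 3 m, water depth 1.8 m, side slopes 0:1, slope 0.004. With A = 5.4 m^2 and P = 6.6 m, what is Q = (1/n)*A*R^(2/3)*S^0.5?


R = A/P = 5.4/6.6 = 0.818182
Q = (1/0.03) * 5.4 * 0.818182^(2/3) * 0.004^0.5

9.9587 m^3/s


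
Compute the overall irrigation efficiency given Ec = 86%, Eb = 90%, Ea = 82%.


Ec = 0.86, Eb = 0.9, Ea = 0.82
E = 0.86 * 0.9 * 0.82 * 100 = 63.4680%

63.4680 %


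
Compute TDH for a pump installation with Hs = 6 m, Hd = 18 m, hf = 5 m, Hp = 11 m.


TDH = Hs + Hd + hf + Hp = 6 + 18 + 5 + 11 = 40

40 m
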